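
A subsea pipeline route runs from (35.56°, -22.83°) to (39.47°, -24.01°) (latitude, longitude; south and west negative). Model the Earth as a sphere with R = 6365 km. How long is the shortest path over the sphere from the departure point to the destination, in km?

447 km

cos σ = sin φ₁ sin φ₂ + cos φ₁ cos φ₂ cos Δλ
      = sin(35.56°)sin(39.47°) + cos(35.56°)cos(39.47°)cos(-1.18°) = 0.9975
σ = 4.020° → d = Rσ = 6365·0.07017 = 447 km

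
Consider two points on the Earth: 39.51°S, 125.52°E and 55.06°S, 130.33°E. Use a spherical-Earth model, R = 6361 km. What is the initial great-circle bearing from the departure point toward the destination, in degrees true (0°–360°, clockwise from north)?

N = sin Δλ·cos φ₂ = +0.0480;  D = cos φ₁ sin φ₂ − sin φ₁ cos φ₂ cos Δλ = -0.2694
initial course = atan2(N, D) = 169.89°

169.9°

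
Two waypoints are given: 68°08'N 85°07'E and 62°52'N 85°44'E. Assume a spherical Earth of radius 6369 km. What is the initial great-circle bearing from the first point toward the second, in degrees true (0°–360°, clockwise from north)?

N = sin Δλ·cos φ₂ = +0.0049;  D = cos φ₁ sin φ₂ − sin φ₁ cos φ₂ cos Δλ = -0.0918
initial course = atan2(N, D) = 176.94°

176.9°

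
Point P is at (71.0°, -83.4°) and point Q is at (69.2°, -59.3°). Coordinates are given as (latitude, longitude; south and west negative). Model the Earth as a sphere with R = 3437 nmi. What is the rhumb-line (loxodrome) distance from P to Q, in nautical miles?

Δψ = ln[tan(π/4+φ₂/2)/tan(π/4+φ₁/2)] = -0.0924;  Δφ = -0.0314 rad,  Δλ = +0.4206 rad
q = Δφ/Δψ = 0.3402
d = R·√(Δφ² + q²Δλ²) = 3437·0.14648 = 503 nmi

503 nmi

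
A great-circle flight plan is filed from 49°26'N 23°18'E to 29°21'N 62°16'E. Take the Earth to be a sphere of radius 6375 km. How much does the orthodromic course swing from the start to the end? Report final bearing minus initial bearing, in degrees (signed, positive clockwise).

Initial bearing θ₁ = atan2(sin Δλ cos φ₂, cos φ₁ sin φ₂ − sin φ₁ cos φ₂ cos Δλ) = 109.68°
Final bearing θ₂ = (initial bearing from the destination back to the start) + 180° = 135.37°
Δθ = θ₂ − θ₁ = +25.7°

+25.7°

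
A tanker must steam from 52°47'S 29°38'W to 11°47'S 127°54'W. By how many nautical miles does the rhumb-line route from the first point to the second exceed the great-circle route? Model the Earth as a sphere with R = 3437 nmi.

Great circle: cos σ = sin φ₁ sin φ₂ + cos φ₁ cos φ₂ cos Δλ,  σ = 1.4932 rad → d_gc = 5132.2 nmi
Rhumb line: Δψ = +0.8814, q = Δφ/Δψ = 0.8118, d_rh = R√(Δφ²+q²Δλ²) = 5380.5 nmi
Excess = 5380.5 − 5132.2 = 248.3 ≈ 248 nmi

248 nmi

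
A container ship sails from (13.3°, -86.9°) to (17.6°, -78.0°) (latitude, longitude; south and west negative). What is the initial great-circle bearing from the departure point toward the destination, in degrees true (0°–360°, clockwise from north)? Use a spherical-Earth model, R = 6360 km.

θ = atan2( sin Δλ·cos φ₂ ,  cos φ₁ sin φ₂ − sin φ₁ cos φ₂ cos Δλ )
  = atan2(+0.1475, +0.0776) = 62.24°

62.2°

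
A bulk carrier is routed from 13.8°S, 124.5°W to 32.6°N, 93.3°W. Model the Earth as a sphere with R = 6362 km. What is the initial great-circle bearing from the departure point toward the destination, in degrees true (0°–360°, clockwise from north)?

32.1°

N = sin Δλ·cos φ₂ = +0.4364;  D = cos φ₁ sin φ₂ − sin φ₁ cos φ₂ cos Δλ = +0.6951
initial course = atan2(N, D) = 32.12°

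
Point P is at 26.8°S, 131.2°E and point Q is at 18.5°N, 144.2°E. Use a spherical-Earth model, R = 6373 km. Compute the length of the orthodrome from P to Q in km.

5230 km

Haversine: a = sin²(Δφ/2)+cos φ₁ cos φ₂ sin²(Δλ/2) = 0.15915;  σ = 2·atan2(√a,√(1−a))
σ = 47.023° → d = Rσ = 6373·0.82071 = 5230 km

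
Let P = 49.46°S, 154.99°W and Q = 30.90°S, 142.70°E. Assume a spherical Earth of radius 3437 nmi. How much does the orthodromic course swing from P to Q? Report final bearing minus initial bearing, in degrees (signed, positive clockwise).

+43.1°

At departure: θ₁ = atan2(sin Δλ cos φ₂, cos φ₁ sin φ₂ − sin φ₁ cos φ₂ cos Δλ) = 267.68°
At arrival: θ₂ = atan2(sin Δλ cos φ₁, −cos φ₂ sin φ₁ + sin φ₂ cos φ₁ cos Δλ) = 310.81°
Δθ = θ₂ − θ₁ = +43.1°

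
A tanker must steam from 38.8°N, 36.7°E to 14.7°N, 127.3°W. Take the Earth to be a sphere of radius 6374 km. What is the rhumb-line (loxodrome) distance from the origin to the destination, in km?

Δψ = ln[tan(π/4+φ₂/2)/tan(π/4+φ₁/2)] = -0.4764;  Δφ = -0.4206 rad,  Δλ = -2.8623 rad
q = Δφ/Δψ = 0.8830
d = R·√(Δφ² + q²Δλ²) = 6374·2.56210 = 16331 km

16331 km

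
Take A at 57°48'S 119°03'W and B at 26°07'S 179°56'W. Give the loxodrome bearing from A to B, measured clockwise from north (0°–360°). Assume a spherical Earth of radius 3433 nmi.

Meridional parts: M(φ₁)=-1.2426, M(φ₂)=-0.4725 → ΔM = +0.7701;  Δλ = -1.0626 rad
tan C = Δλ / ΔM = -1.3798 → C = 305.93°

305.9°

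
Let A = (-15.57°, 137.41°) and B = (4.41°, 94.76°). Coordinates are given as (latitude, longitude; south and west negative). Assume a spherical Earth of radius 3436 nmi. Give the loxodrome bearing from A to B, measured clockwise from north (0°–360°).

295.3°

Meridional parts: M(φ₁)=-0.2752, M(φ₂)=+0.0770 → ΔM = +0.3522;  Δλ = -0.7444 rad
tan C = Δλ / ΔM = -2.1135 → C = 295.32°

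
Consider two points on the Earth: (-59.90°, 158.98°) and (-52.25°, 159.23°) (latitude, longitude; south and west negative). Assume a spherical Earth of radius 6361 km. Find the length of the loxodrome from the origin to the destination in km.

Δψ = ln[tan(π/4+φ₂/2)/tan(π/4+φ₁/2)] = +0.2402;  Δφ = +0.1335 rad,  Δλ = +0.0044 rad
q = Δφ/Δψ = 0.5559
d = R·√(Δφ² + q²Δλ²) = 6361·0.13354 = 849 km

849 km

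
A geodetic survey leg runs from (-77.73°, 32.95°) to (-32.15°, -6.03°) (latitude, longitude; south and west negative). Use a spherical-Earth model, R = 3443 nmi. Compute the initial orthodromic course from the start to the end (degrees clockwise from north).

θ = atan2( sin Δλ·cos φ₂ ,  cos φ₁ sin φ₂ − sin φ₁ cos φ₂ cos Δλ )
  = atan2(-0.5326, +0.5300) = 314.86°

314.9°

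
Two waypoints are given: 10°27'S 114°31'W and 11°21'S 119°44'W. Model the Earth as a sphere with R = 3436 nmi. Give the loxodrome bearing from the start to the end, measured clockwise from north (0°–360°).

260.0°

Meridional parts: M(φ₁)=-0.1834, M(φ₂)=-0.1994 → ΔM = -0.0160;  Δλ = -0.0910 rad
tan C = Δλ / ΔM = +5.6917 → C = 260.04°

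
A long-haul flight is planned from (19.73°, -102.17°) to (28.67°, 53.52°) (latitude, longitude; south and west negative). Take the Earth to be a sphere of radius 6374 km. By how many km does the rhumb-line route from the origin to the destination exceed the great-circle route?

1767 km

Great circle: cos σ = sin φ₁ sin φ₂ + cos φ₁ cos φ₂ cos Δλ,  σ = 2.2027 rad → d_gc = 14040.1 km
Rhumb line: Δψ = +0.1713, q = Δφ/Δψ = 0.9108, d_rh = R√(Δφ²+q²Δλ²) = 15806.8 km
Excess = 15806.8 − 14040.1 = 1766.7 ≈ 1767 km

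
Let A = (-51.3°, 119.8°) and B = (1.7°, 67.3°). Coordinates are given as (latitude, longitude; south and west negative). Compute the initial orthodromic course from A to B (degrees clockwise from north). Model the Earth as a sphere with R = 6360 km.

301.9°

N = sin Δλ·cos φ₂ = -0.7930;  D = cos φ₁ sin φ₂ − sin φ₁ cos φ₂ cos Δλ = +0.4934
initial course = atan2(N, D) = 301.89°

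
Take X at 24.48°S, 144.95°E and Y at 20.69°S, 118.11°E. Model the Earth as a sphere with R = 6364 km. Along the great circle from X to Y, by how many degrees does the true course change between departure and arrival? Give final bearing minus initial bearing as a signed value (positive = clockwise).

At departure: θ₁ = atan2(sin Δλ cos φ₂, cos φ₁ sin φ₂ − sin φ₁ cos φ₂ cos Δλ) = 273.30°
At arrival: θ₂ = atan2(sin Δλ cos φ₁, −cos φ₂ sin φ₁ + sin φ₂ cos φ₁ cos Δλ) = 283.78°
Δθ = θ₂ − θ₁ = +10.5°

+10.5°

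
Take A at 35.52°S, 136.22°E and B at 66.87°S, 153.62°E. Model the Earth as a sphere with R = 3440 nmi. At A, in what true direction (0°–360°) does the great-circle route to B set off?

167.5°

N = sin Δλ·cos φ₂ = +0.1175;  D = cos φ₁ sin φ₂ − sin φ₁ cos φ₂ cos Δλ = -0.5307
initial course = atan2(N, D) = 167.52°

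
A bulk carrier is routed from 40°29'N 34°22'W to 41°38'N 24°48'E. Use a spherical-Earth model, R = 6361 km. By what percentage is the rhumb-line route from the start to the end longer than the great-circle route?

2.1%

Great circle: σ = 0.7631 rad → d_gc = Rσ = 4854.1 km
Rhumb: Δφ = +0.0201, Δλ = +1.0327, Δψ = +0.0266, q = Δφ/Δψ = 0.7540 → d_rh = R√(Δφ²+q²Δλ²) = 4954.5 km
Excess = (4954.5 − 4854.1) / 4854.1 = 100.4 / 4854.1 = 2.07% ≈ 2.1%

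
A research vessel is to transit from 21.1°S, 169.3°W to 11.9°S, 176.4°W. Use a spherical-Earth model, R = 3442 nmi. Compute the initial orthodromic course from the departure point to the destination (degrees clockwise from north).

N = sin Δλ·cos φ₂ = -0.1209;  D = cos φ₁ sin φ₂ − sin φ₁ cos φ₂ cos Δλ = +0.1572
initial course = atan2(N, D) = 322.42°

322.4°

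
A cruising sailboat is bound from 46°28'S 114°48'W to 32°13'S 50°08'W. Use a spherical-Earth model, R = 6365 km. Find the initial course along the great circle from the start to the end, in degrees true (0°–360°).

97.8°

θ = atan2( sin Δλ·cos φ₂ ,  cos φ₁ sin φ₂ − sin φ₁ cos φ₂ cos Δλ )
  = atan2(+0.7647, -0.1048) = 97.80°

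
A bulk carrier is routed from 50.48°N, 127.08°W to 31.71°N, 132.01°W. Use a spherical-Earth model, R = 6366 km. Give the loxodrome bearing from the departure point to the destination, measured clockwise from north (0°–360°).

Δψ = ln[tan(π/4+φ₂/2)/tan(π/4+φ₁/2)] = -0.4397
Δλ = -0.0860 rad (taken the short way round)
course = atan2(Δλ, Δψ) = 191.07°

191.1°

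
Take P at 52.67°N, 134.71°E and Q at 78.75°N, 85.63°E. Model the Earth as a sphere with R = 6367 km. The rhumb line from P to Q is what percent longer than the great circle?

Great circle: σ = 0.5407 rad → d_gc = Rσ = 3442.4 km
Rhumb: Δφ = +0.4552, Δλ = -0.8566, Δψ = +1.2325, q = Δφ/Δψ = 0.3693 → d_rh = R√(Δφ²+q²Δλ²) = 3529.4 km
Excess = (3529.4 − 3442.4) / 3442.4 = 87.0 / 3442.4 = 2.53% ≈ 2.5%

2.5%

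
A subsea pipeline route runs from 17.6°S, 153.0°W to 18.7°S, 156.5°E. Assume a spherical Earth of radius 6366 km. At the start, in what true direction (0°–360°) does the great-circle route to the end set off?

260.4°

N = sin Δλ·cos φ₂ = -0.7309;  D = cos φ₁ sin φ₂ − sin φ₁ cos φ₂ cos Δλ = -0.1234
initial course = atan2(N, D) = 260.41°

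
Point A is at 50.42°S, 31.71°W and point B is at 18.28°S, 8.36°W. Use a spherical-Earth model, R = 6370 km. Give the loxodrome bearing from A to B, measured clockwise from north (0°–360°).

30.3°

Δψ = ln[tan(π/4+φ₂/2)/tan(π/4+φ₁/2)] = +0.6975
Δλ = +0.4075 rad (taken the short way round)
course = atan2(Δλ, Δψ) = 30.30°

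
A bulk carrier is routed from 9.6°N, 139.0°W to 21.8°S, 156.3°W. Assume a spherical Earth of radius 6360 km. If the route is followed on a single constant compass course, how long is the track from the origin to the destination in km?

Δψ = ln[tan(π/4+φ₂/2)/tan(π/4+φ₁/2)] = -0.5583;  Δφ = -0.5480 rad,  Δλ = -0.3019 rad
q = Δφ/Δψ = 0.9815
d = R·√(Δφ² + q²Δλ²) = 6360·0.62303 = 3962 km

3962 km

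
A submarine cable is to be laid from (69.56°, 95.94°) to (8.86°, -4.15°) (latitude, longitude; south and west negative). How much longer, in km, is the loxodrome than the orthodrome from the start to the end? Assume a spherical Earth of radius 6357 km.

667 km

Great circle: cos σ = sin φ₁ sin φ₂ + cos φ₁ cos φ₂ cos Δλ,  σ = 1.4868 rad → d_gc = 9451.8 km
Rhumb line: Δψ = -1.5579, q = Δφ/Δψ = 0.6800, d_rh = R√(Δφ²+q²Δλ²) = 10118.4 km
Excess = 10118.4 − 9451.8 = 666.6 ≈ 667 km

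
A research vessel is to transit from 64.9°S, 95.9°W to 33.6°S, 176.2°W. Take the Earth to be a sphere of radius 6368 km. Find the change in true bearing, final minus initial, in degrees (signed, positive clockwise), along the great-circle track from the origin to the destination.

Initial bearing θ₁ = atan2(sin Δλ cos φ₂, cos φ₁ sin φ₂ − sin φ₁ cos φ₂ cos Δλ) = 262.53°
Final bearing θ₂ = (initial bearing from the destination back to the start) + 180° = 329.67°
Δθ = θ₂ − θ₁ = +67.1°

+67.1°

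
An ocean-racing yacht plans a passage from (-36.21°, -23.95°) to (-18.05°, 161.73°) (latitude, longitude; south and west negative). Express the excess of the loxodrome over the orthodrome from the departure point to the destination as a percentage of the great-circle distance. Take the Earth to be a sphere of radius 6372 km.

Great circle: σ = 2.1899 rad → d_gc = Rσ = 13954.3 km
Rhumb: Δφ = +0.3170, Δλ = -3.0425, Δψ = +0.3584, q = Δφ/Δψ = 0.8843 → d_rh = R√(Δφ²+q²Δλ²) = 17261.4 km
Excess = (17261.4 − 13954.3) / 13954.3 = 3307.1 / 13954.3 = 23.70% ≈ 23.7%

23.7%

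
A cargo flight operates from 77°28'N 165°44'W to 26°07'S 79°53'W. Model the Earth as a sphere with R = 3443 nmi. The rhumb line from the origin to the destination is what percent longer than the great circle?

Great circle: σ = 1.9994 rad → d_gc = Rσ = 6884.0 nmi
Rhumb: Δφ = -1.8079, Δλ = +1.4984, Δψ = -2.6815, q = Δφ/Δψ = 0.6742 → d_rh = R√(Δφ²+q²Δλ²) = 7130.4 nmi
Excess = (7130.4 − 6884.0) / 6884.0 = 246.4 / 6884.0 = 3.58% ≈ 3.6%

3.6%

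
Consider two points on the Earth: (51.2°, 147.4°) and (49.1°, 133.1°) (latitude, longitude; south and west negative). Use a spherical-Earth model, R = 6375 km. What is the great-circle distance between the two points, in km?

1044 km

Haversine: a = sin²(Δφ/2)+cos φ₁ cos φ₂ sin²(Δλ/2) = 0.00669;  σ = 2·atan2(√a,√(1−a))
σ = 9.384° → d = Rσ = 6375·0.16379 = 1044 km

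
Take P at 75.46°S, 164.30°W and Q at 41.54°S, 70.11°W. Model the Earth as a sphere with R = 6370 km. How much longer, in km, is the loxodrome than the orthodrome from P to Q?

Great circle: cos σ = sin φ₁ sin φ₂ + cos φ₁ cos φ₂ cos Δλ,  σ = 0.8916 rad → d_gc = 5679.4 km
Rhumb line: Δψ = +1.2607, q = Δφ/Δψ = 0.4696, d_rh = R√(Δφ²+q²Δλ²) = 6197.1 km
Excess = 6197.1 − 5679.4 = 517.7 ≈ 518 km

518 km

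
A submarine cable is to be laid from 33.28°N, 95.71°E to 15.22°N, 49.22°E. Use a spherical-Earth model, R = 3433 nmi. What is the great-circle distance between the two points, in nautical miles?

2733 nmi

Haversine: a = sin²(Δφ/2)+cos φ₁ cos φ₂ sin²(Δλ/2) = 0.15028;  σ = 2·atan2(√a,√(1−a))
σ = 45.618° → d = Rσ = 3433·0.79619 = 2733 nmi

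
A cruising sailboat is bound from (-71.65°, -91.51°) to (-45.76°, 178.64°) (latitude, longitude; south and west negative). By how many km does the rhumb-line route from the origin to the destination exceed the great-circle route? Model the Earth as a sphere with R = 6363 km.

437 km

Great circle: cos σ = sin φ₁ sin φ₂ + cos φ₁ cos φ₂ cos Δλ,  σ = 0.8223 rad → d_gc = 5232.0 km
Rhumb line: Δψ = +0.9229, q = Δφ/Δψ = 0.4896, d_rh = R√(Δφ²+q²Δλ²) = 5668.9 km
Excess = 5668.9 − 5232.0 = 436.9 ≈ 437 km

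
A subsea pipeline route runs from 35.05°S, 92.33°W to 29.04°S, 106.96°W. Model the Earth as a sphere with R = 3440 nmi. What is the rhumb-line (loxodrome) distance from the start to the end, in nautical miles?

827 nmi

Δψ = ln[tan(π/4+φ₂/2)/tan(π/4+φ₁/2)] = +0.1239;  Δφ = +0.1049 rad,  Δλ = -0.2553 rad
q = Δφ/Δψ = 0.8469
d = R·√(Δφ² + q²Δλ²) = 3440·0.24036 = 827 nmi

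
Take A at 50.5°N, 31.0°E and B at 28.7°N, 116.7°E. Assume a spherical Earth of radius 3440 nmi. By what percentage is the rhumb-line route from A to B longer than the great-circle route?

Great circle: σ = 1.1457 rad → d_gc = Rσ = 3941.3 nmi
Rhumb: Δφ = -0.3805, Δλ = +1.4957, Δψ = -0.5011, q = Δφ/Δψ = 0.7594 → d_rh = R√(Δφ²+q²Δλ²) = 4120.6 nmi
Excess = (4120.6 − 3941.3) / 3941.3 = 179.3 / 3941.3 = 4.549% ≈ 4.5%

4.5%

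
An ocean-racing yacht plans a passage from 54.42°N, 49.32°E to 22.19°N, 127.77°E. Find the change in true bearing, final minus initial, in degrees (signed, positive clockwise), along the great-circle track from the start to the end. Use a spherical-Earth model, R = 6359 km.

+55.5°

At departure: θ₁ = atan2(sin Δλ cos φ₂, cos φ₁ sin φ₂ − sin φ₁ cos φ₂ cos Δλ) = 85.65°
At arrival: θ₂ = atan2(sin Δλ cos φ₁, −cos φ₂ sin φ₁ + sin φ₂ cos φ₁ cos Δλ) = 141.20°
Δθ = θ₂ − θ₁ = +55.5°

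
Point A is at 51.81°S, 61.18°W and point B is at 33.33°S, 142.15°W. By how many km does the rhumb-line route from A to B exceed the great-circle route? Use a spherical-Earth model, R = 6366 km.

Great circle: cos σ = sin φ₁ sin φ₂ + cos φ₁ cos φ₂ cos Δλ,  σ = 1.0322 rad → d_gc = 6571.0 km
Rhumb line: Δψ = +0.4432, q = Δφ/Δψ = 0.7278, d_rh = R√(Δφ²+q²Δλ²) = 6861.8 km
Excess = 6861.8 − 6571.0 = 290.8 ≈ 291 km

291 km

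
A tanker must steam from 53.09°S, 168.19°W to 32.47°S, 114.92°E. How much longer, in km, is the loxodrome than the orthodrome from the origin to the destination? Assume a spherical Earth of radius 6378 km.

252 km

Great circle: cos σ = sin φ₁ sin φ₂ + cos φ₁ cos φ₂ cos Δλ,  σ = 0.9954 rad → d_gc = 6348.5 km
Rhumb line: Δψ = +0.4977, q = Δφ/Δψ = 0.7231, d_rh = R√(Δφ²+q²Δλ²) = 6600.9 km
Excess = 6600.9 − 6348.5 = 252.4 ≈ 252 km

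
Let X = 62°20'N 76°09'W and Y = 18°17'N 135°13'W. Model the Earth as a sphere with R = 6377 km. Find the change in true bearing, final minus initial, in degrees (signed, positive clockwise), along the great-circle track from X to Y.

-43.1°

Initial bearing θ₁ = atan2(sin Δλ cos φ₂, cos φ₁ sin φ₂ − sin φ₁ cos φ₂ cos Δλ) = 250.61°
Final bearing θ₂ = (initial bearing from the destination back to the start) + 180° = 207.47°
Δθ = θ₂ − θ₁ = -43.1°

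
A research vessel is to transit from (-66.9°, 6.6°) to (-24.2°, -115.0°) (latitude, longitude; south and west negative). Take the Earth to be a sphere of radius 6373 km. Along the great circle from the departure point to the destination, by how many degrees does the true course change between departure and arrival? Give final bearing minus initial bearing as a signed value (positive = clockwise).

+107.8°

At departure: θ₁ = atan2(sin Δλ cos φ₂, cos φ₁ sin φ₂ − sin φ₁ cos φ₂ cos Δλ) = 232.30°
At arrival: θ₂ = atan2(sin Δλ cos φ₁, −cos φ₂ sin φ₁ + sin φ₂ cos φ₁ cos Δλ) = 340.10°
Δθ = θ₂ − θ₁ = +107.8°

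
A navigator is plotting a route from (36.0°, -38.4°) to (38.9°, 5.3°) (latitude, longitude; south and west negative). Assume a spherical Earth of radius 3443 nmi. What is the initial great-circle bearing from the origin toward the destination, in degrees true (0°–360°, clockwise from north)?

N = sin Δλ·cos φ₂ = +0.5377;  D = cos φ₁ sin φ₂ − sin φ₁ cos φ₂ cos Δλ = +0.1773
initial course = atan2(N, D) = 71.75°

71.7°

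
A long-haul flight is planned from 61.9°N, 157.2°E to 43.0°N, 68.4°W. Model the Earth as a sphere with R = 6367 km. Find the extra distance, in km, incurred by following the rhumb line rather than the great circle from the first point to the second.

Great circle: cos σ = sin φ₁ sin φ₂ + cos φ₁ cos φ₂ cos Δλ,  σ = 1.2019 rad → d_gc = 7652.46 km
Rhumb line: Δψ = -0.5524, q = Δφ/Δψ = 0.5971, d_rh = R√(Δφ²+q²Δλ²) = 9162.04 km
Excess = 9162.04 − 7652.46 = 1509.58 ≈ 1510 km

1510 km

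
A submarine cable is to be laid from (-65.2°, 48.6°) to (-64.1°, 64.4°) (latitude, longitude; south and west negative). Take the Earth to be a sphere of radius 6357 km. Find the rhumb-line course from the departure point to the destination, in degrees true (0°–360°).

80.8°

Meridional parts: M(φ₁)=-1.5147, M(φ₂)=-1.4699 → ΔM = +0.0448;  Δλ = +0.2758 rad
tan C = Δλ / ΔM = +6.1488 → C = 80.76°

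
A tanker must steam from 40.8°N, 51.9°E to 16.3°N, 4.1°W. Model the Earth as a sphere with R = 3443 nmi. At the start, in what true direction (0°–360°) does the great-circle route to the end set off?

N = sin Δλ·cos φ₂ = -0.7957;  D = cos φ₁ sin φ₂ − sin φ₁ cos φ₂ cos Δλ = -0.1382
initial course = atan2(N, D) = 260.14°

260.1°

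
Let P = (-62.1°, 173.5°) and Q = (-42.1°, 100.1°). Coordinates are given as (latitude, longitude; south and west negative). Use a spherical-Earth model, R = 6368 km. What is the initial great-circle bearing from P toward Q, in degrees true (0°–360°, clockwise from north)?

259.9°

θ = atan2( sin Δλ·cos φ₂ ,  cos φ₁ sin φ₂ − sin φ₁ cos φ₂ cos Δλ )
  = atan2(-0.7111, -0.1264) = 259.92°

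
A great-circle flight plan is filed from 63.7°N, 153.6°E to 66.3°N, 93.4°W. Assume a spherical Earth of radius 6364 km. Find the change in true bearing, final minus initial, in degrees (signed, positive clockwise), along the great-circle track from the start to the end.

Initial bearing θ₁ = atan2(sin Δλ cos φ₂, cos φ₁ sin φ₂ − sin φ₁ cos φ₂ cos Δλ) = 34.10°
Final bearing θ₂ = (initial bearing from the destination back to the start) + 180° = 141.83°
Δθ = θ₂ − θ₁ = +107.7°

+107.7°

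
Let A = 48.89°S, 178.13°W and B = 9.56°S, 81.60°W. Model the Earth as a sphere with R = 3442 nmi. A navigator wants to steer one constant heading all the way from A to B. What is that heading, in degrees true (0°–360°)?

64.2°

Δψ = ln[tan(π/4+φ₂/2)/tan(π/4+φ₁/2)] = +0.8133
Δλ = +1.6848 rad (taken the short way round)
course = atan2(Δλ, Δψ) = 64.23°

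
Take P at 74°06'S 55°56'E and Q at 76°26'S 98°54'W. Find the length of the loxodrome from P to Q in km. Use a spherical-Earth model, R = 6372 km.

Δψ = ln[tan(π/4+φ₂/2)/tan(π/4+φ₁/2)] = -0.1605;  Δφ = -0.0407 rad,  Δλ = -2.7024 rad
q = Δφ/Δψ = 0.2538
d = R·√(Δφ² + q²Δλ²) = 6372·0.68705 = 4378 km

4378 km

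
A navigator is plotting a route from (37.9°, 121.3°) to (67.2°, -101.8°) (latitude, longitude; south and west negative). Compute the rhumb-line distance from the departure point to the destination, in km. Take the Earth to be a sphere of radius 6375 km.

Rhumb course C = atan2(Δλ, Δψ) with Δψ = ln[tan(π/4+φ₂/2)/tan(π/4+φ₁/2)] = +0.8855, Δλ = +2.3894 → C = 69.66°
d = R·|Δφ| / |cos C| = 6375·0.51138 / 0.34751 = 9381 km

9381 km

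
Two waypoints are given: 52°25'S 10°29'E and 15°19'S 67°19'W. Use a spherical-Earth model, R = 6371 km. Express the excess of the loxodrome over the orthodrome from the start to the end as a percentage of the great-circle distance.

2.9%

Great circle: σ = 1.2306 rad → d_gc = Rσ = 7840.3 km
Rhumb: Δφ = +0.6475, Δλ = -1.3579, Δψ = +0.8075, q = Δφ/Δψ = 0.8019 → d_rh = R√(Δφ²+q²Δλ²) = 8071.3 km
Excess = (8071.3 − 7840.3) / 7840.3 = 231.0 / 7840.3 = 2.946% ≈ 2.9%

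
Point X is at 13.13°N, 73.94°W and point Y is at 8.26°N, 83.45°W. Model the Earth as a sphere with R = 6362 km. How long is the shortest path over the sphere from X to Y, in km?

1170 km

cos σ = sin φ₁ sin φ₂ + cos φ₁ cos φ₂ cos Δλ
      = sin(13.13°)sin(8.26°) + cos(13.13°)cos(8.26°)cos(-9.51°) = 0.9831
σ = 10.535° → d = Rσ = 6362·0.18386 = 1170 km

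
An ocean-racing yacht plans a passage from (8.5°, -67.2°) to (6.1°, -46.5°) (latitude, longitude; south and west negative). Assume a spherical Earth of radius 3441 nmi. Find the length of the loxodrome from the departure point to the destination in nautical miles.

Δψ = ln[tan(π/4+φ₂/2)/tan(π/4+φ₁/2)] = -0.0422;  Δφ = -0.0419 rad,  Δλ = +0.3613 rad
q = Δφ/Δψ = 0.9918
d = R·√(Δφ² + q²Δλ²) = 3441·0.36077 = 1241 nmi

1241 nmi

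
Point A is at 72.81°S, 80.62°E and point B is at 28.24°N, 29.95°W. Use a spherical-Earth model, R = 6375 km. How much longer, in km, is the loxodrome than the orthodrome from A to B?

742 km

Great circle: cos σ = sin φ₁ sin φ₂ + cos φ₁ cos φ₂ cos Δλ,  σ = 2.1454 rad → d_gc = 13677.0 km
Rhumb line: Δψ = +2.4036, q = Δφ/Δψ = 0.7337, d_rh = R√(Δφ²+q²Δλ²) = 14418.6 km
Excess = 14418.6 − 13677.0 = 741.6 ≈ 742 km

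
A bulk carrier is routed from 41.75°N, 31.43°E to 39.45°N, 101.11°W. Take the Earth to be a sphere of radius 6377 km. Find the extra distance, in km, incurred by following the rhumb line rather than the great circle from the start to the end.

1399 km

Great circle: cos σ = sin φ₁ sin φ₂ + cos φ₁ cos φ₂ cos Δλ,  σ = 1.5372 rad → d_gc = 9802.6 km
Rhumb line: Δψ = -0.0529, q = Δφ/Δψ = 0.7591, d_rh = R√(Δφ²+q²Δλ²) = 11201.6 km
Excess = 11201.6 − 9802.6 = 1399.0 ≈ 1399 km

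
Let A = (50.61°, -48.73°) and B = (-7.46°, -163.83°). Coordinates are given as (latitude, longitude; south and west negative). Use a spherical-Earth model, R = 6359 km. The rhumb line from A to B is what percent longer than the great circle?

4.2%

Great circle: σ = 1.9469 rad → d_gc = Rσ = 12380.1 km
Rhumb: Δφ = -1.0135, Δλ = -2.0089, Δψ = -1.1579, q = Δφ/Δψ = 0.8753 → d_rh = R√(Δφ²+q²Δλ²) = 12905.7 km
Excess = (12905.7 − 12380.1) / 12380.1 = 525.6 / 12380.1 = 4.246% ≈ 4.2%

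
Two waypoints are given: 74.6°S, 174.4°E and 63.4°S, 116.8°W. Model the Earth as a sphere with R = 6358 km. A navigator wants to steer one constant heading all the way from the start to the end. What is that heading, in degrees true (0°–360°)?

65.0°

Meridional parts: M(φ₁)=-2.0010, M(φ₂)=-1.4423 → ΔM = +0.5587;  Δλ = +1.2008 rad
tan C = Δλ / ΔM = +2.1493 → C = 65.05°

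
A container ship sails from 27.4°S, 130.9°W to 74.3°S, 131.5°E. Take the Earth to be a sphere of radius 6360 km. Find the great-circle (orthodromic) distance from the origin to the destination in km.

7295 km

Haversine: a = sin²(Δφ/2)+cos φ₁ cos φ₂ sin²(Δλ/2) = 0.29437;  σ = 2·atan2(√a,√(1−a))
σ = 65.716° → d = Rσ = 6360·1.14696 = 7295 km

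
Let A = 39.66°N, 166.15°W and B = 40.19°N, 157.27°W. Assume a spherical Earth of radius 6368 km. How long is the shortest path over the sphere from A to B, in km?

759 km

cos σ = sin φ₁ sin φ₂ + cos φ₁ cos φ₂ cos Δλ
      = sin(39.66°)sin(40.19°) + cos(39.66°)cos(40.19°)cos(8.88°) = 0.9929
σ = 6.828° → d = Rσ = 6368·0.11917 = 759 km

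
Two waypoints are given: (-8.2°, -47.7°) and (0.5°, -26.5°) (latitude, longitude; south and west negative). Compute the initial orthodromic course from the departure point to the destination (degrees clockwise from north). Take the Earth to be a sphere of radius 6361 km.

θ = atan2( sin Δλ·cos φ₂ ,  cos φ₁ sin φ₂ − sin φ₁ cos φ₂ cos Δλ )
  = atan2(+0.3616, +0.1416) = 68.61°

68.6°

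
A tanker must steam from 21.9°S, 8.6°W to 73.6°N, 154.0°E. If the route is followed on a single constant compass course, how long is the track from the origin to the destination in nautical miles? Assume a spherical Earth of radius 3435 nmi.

Rhumb course C = atan2(Δλ, Δψ) with Δψ = ln[tan(π/4+φ₂/2)/tan(π/4+φ₁/2)] = +2.3291, Δλ = +2.8379 → C = 50.62°
d = R·|Δφ| / |cos C| = 3435·1.66679 / 0.63441 = 9025 nmi

9025 nmi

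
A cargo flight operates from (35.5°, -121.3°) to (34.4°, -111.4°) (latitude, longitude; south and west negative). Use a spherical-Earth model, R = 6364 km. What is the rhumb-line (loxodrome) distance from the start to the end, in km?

Rhumb course C = atan2(Δλ, Δψ) with Δψ = ln[tan(π/4+φ₂/2)/tan(π/4+φ₁/2)] = -0.0234, Δλ = +0.1728 → C = 97.72°
d = R·|Δφ| / |cos C| = 6364·0.01920 / 0.13433 = 910 km

910 km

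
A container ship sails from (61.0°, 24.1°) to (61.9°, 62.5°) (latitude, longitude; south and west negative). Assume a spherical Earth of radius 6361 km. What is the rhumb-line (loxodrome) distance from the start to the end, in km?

2040 km

Δψ = ln[tan(π/4+φ₂/2)/tan(π/4+φ₁/2)] = +0.0329;  Δφ = +0.0157 rad,  Δλ = +0.6702 rad
q = Δφ/Δψ = 0.4779
d = R·√(Δφ² + q²Δλ²) = 6361·0.32067 = 2040 km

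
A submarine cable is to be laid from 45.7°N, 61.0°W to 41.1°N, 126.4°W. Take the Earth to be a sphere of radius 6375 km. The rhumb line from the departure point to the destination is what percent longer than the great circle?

Great circle: σ = 0.8099 rad → d_gc = Rσ = 5163.1 km
Rhumb: Δφ = -0.0803, Δλ = -1.1414, Δψ = -0.1106, q = Δφ/Δψ = 0.7260 → d_rh = R√(Δφ²+q²Δλ²) = 5307.8 km
Excess = (5307.8 − 5163.1) / 5163.1 = 144.7 / 5163.1 = 2.80% ≈ 2.8%

2.8%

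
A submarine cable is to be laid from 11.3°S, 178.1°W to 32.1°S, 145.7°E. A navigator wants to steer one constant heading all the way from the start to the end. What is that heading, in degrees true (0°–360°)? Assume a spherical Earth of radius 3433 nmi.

238.1°

Meridional parts: M(φ₁)=-0.1985, M(φ₂)=-0.5921 → ΔM = -0.3936;  Δλ = -0.6318 rad
tan C = Δλ / ΔM = +1.6053 → C = 238.08°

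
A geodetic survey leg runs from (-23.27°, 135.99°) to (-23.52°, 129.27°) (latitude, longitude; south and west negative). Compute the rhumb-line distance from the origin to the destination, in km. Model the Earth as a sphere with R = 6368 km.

686 km

Δψ = ln[tan(π/4+φ₂/2)/tan(π/4+φ₁/2)] = -0.0048;  Δφ = -0.0044 rad,  Δλ = -0.1173 rad
q = Δφ/Δψ = 0.9178
d = R·√(Δφ² + q²Δλ²) = 6368·0.10773 = 686 km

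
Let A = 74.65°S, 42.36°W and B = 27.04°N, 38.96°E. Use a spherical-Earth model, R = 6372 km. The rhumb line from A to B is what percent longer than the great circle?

2.8%

Great circle: σ = 1.9854 rad → d_gc = Rσ = 12650.9 km
Rhumb: Δφ = +1.7748, Δλ = +1.4193, Δψ = +2.4948, q = Δφ/Δψ = 0.7114 → d_rh = R√(Δφ²+q²Δλ²) = 13011.3 km
Excess = (13011.3 − 12650.9) / 12650.9 = 360.4 / 12650.9 = 2.849% ≈ 2.8%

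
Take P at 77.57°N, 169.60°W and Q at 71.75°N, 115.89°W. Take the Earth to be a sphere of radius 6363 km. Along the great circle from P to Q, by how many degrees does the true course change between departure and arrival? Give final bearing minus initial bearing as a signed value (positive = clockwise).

+52.1°

Initial bearing θ₁ = atan2(sin Δλ cos φ₂, cos φ₁ sin φ₂ − sin φ₁ cos φ₂ cos Δλ) = 84.70°
Final bearing θ₂ = (initial bearing from the destination back to the start) + 180° = 136.81°
Δθ = θ₂ − θ₁ = +52.1°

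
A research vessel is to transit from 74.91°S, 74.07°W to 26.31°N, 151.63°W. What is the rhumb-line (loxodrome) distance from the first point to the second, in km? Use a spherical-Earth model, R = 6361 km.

12782 km

Rhumb course C = atan2(Δλ, Δψ) with Δψ = ln[tan(π/4+φ₂/2)/tan(π/4+φ₁/2)] = +2.4978, Δλ = -1.3537 → C = 331.54°
d = R·|Δφ| / |cos C| = 6361·1.76662 / 0.87919 = 12782 km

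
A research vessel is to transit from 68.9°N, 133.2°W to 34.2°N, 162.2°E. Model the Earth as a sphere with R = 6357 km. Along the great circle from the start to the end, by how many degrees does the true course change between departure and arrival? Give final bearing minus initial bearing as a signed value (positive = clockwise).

At departure: θ₁ = atan2(sin Δλ cos φ₂, cos φ₁ sin φ₂ − sin φ₁ cos φ₂ cos Δλ) = 260.23°
At arrival: θ₂ = atan2(sin Δλ cos φ₁, −cos φ₂ sin φ₁ + sin φ₂ cos φ₁ cos Δλ) = 205.40°
Δθ = θ₂ − θ₁ = -54.8°

-54.8°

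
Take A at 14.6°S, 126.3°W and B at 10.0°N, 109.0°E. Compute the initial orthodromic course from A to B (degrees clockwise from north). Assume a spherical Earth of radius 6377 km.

271.9°

N = sin Δλ·cos φ₂ = -0.8097;  D = cos φ₁ sin φ₂ − sin φ₁ cos φ₂ cos Δλ = +0.0267
initial course = atan2(N, D) = 271.89°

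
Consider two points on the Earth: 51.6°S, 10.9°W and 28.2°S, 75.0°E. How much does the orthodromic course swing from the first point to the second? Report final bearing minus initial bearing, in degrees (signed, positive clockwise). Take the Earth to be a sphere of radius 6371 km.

At departure: θ₁ = atan2(sin Δλ cos φ₂, cos φ₁ sin φ₂ − sin φ₁ cos φ₂ cos Δλ) = 105.52°
At arrival: θ₂ = atan2(sin Δλ cos φ₁, −cos φ₂ sin φ₁ + sin φ₂ cos φ₁ cos Δλ) = 42.77°
Δθ = θ₂ − θ₁ = -62.7°

-62.7°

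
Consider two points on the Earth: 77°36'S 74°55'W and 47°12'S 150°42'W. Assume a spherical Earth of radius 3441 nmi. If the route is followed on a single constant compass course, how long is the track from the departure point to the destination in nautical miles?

Rhumb course C = atan2(Δλ, Δψ) with Δψ = ln[tan(π/4+φ₂/2)/tan(π/4+φ₁/2)] = +1.2830, Δλ = -1.3227 → C = 314.13°
d = R·|Δφ| / |cos C| = 3441·0.53058 / 0.69626 = 2622 nmi

2622 nmi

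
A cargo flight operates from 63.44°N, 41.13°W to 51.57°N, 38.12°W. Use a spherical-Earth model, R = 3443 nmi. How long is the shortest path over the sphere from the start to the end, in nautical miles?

720 nmi

Haversine: a = sin²(Δφ/2)+cos φ₁ cos φ₂ sin²(Δλ/2) = 0.01088;  σ = 2·atan2(√a,√(1−a))
σ = 11.976° → d = Rσ = 3443·0.20903 = 720 nmi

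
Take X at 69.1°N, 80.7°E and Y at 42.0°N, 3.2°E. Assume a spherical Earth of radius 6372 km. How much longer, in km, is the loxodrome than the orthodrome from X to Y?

298 km

Great circle: cos σ = sin φ₁ sin φ₂ + cos φ₁ cos φ₂ cos Δλ,  σ = 0.8196 rad → d_gc = 5222.7 km
Rhumb line: Δψ = -0.8813, q = Δφ/Δψ = 0.5367, d_rh = R√(Δφ²+q²Δλ²) = 5521.0 km
Excess = 5521.0 − 5222.7 = 298.3 ≈ 298 km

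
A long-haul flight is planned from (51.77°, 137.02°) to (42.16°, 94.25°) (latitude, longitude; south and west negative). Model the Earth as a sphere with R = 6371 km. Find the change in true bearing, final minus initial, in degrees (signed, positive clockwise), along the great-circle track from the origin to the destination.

At departure: θ₁ = atan2(sin Δλ cos φ₂, cos φ₁ sin φ₂ − sin φ₁ cos φ₂ cos Δλ) = 268.62°
At arrival: θ₂ = atan2(sin Δλ cos φ₁, −cos φ₂ sin φ₁ + sin φ₂ cos φ₁ cos Δλ) = 236.57°
Δθ = θ₂ − θ₁ = -32.1°

-32.1°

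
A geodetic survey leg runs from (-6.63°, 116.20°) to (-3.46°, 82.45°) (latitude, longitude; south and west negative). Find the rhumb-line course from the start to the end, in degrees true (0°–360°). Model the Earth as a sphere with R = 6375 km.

275.4°

Δψ = ln[tan(π/4+φ₂/2)/tan(π/4+φ₁/2)] = +0.0555
Δλ = -0.5890 rad (taken the short way round)
course = atan2(Δλ, Δψ) = 275.39°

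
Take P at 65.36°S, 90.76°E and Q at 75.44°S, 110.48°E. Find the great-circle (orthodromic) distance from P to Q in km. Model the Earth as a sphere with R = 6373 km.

1326 km

cos σ = sin φ₁ sin φ₂ + cos φ₁ cos φ₂ cos Δλ
      = sin(-65.36°)sin(-75.44°) + cos(-65.36°)cos(-75.44°)cos(19.72°) = 0.9784
σ = 11.925° → d = Rσ = 6373·0.20814 = 1326 km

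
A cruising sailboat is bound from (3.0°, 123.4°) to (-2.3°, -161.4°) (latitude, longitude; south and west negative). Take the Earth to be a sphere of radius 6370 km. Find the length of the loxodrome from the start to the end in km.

Rhumb course C = atan2(Δλ, Δψ) with Δψ = ln[tan(π/4+φ₂/2)/tan(π/4+φ₁/2)] = -0.0925, Δλ = +1.3125 → C = 94.03°
d = R·|Δφ| / |cos C| = 6370·0.09250 / 0.07033 = 8378 km

8378 km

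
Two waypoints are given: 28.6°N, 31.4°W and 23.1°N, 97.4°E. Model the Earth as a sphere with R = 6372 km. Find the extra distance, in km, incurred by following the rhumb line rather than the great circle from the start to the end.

825 km

Great circle: cos σ = sin φ₁ sin φ₂ + cos φ₁ cos φ₂ cos Δλ,  σ = 1.8947 rad → d_gc = 12072.8 km
Rhumb line: Δψ = -0.1067, q = Δφ/Δψ = 0.8994, d_rh = R√(Δφ²+q²Δλ²) = 12898.1 km
Excess = 12898.1 − 12072.8 = 825.3 ≈ 825 km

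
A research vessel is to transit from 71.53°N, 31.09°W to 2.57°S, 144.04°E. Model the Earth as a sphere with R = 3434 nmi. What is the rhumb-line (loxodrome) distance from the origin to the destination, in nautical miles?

8539 nmi

Rhumb course C = atan2(Δλ, Δψ) with Δψ = ln[tan(π/4+φ₂/2)/tan(π/4+φ₁/2)] = -1.8614, Δλ = +3.0566 → C = 121.34°
d = R·|Δφ| / |cos C| = 3434·1.29329 / 0.52012 = 8539 nmi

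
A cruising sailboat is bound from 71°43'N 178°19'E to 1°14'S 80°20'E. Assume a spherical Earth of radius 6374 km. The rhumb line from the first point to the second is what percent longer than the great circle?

6.1%

Great circle: σ = 1.6348 rad → d_gc = Rσ = 10420.5 km
Rhumb: Δφ = -1.2732, Δλ = -1.7101, Δψ = -1.8484, q = Δφ/Δψ = 0.6888 → d_rh = R√(Δφ²+q²Δλ²) = 11056.2 km
Excess = (11056.2 − 10420.5) / 10420.5 = 635.7 / 10420.5 = 6.10% ≈ 6.1%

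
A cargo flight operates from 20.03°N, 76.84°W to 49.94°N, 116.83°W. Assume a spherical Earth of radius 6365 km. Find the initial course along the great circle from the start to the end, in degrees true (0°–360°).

N = sin Δλ·cos φ₂ = -0.4136;  D = cos φ₁ sin φ₂ − sin φ₁ cos φ₂ cos Δλ = +0.5502
initial course = atan2(N, D) = 323.07°

323.1°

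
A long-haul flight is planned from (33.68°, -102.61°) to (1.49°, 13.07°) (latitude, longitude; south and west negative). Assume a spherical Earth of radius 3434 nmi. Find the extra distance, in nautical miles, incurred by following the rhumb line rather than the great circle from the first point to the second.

Great circle: cos σ = sin φ₁ sin φ₂ + cos φ₁ cos φ₂ cos Δλ,  σ = 1.9242 rad → d_gc = 6607.6 nmi
Rhumb line: Δψ = -0.5989, q = Δφ/Δψ = 0.9380, d_rh = R√(Δφ²+q²Δλ²) = 6783.8 nmi
Excess = 6783.8 − 6607.6 = 176.2 ≈ 176 nmi

176 nmi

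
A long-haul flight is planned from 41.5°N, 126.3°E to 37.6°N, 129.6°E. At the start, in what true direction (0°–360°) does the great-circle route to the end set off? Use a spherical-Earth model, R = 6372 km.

θ = atan2( sin Δλ·cos φ₂ ,  cos φ₁ sin φ₂ − sin φ₁ cos φ₂ cos Δλ )
  = atan2(+0.0456, -0.0671) = 145.81°

145.8°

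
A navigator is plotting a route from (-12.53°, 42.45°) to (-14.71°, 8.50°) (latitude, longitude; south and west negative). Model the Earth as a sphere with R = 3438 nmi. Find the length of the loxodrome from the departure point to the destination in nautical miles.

Rhumb course C = atan2(Δλ, Δψ) with Δψ = ln[tan(π/4+φ₂/2)/tan(π/4+φ₁/2)] = -0.0392, Δλ = -0.5925 → C = 266.22°
d = R·|Δφ| / |cos C| = 3438·0.03805 / 0.06593 = 1984 nmi

1984 nmi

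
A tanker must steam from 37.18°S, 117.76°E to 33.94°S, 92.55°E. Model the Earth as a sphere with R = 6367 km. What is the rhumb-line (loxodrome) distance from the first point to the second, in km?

2307 km

Rhumb course C = atan2(Δλ, Δψ) with Δψ = ln[tan(π/4+φ₂/2)/tan(π/4+φ₁/2)] = +0.0695, Δλ = -0.4400 → C = 278.98°
d = R·|Δφ| / |cos C| = 6367·0.05655 / 0.15609 = 2307 km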